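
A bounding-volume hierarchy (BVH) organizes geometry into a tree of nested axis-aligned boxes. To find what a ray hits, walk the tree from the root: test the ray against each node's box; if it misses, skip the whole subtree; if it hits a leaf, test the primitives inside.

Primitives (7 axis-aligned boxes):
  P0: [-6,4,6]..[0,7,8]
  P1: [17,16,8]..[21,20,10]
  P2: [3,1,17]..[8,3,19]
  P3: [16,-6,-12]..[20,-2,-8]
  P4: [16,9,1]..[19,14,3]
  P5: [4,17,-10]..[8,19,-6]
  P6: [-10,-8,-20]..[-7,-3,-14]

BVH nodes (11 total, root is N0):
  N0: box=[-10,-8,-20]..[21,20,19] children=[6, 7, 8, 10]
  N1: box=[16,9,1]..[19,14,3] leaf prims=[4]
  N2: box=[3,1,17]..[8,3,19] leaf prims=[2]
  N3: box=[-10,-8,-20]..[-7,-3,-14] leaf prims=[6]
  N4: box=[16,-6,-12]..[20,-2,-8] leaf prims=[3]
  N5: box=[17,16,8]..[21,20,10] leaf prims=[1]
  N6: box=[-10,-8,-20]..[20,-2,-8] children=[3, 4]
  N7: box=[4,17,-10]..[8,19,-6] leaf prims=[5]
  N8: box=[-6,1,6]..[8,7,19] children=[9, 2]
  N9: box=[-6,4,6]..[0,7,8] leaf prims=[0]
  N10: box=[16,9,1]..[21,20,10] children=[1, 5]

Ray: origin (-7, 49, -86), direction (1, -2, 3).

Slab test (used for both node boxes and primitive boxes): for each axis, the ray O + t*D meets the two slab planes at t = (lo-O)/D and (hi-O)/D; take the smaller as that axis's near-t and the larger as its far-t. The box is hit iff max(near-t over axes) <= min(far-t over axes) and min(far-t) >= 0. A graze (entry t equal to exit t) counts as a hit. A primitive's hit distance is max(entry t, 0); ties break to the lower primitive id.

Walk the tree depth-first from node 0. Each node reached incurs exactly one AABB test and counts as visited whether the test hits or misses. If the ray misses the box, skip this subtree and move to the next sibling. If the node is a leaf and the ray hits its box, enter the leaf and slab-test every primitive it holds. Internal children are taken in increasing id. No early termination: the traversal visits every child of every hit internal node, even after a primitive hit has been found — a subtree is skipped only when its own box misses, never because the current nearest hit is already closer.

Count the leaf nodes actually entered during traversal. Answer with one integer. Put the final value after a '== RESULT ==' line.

Walk:
N0 x:[-3,28] y:[29/2,57/2] z:[22,35] -> hit [22,28], descend [6, 7, 8, 10]
  N6 x:[-3,27] y:[51/2,57/2] z:[22,26] -> hit [51/2,26], descend [3, 4]
    N3 x:[-3,0] y:[26,57/2] z:[22,24] -> miss, prune
    N4 x:[23,27] y:[51/2,55/2] z:[74/3,26] -> hit [51/2,26] leaf, test {P3@t=51/2}
  N7 x:[11,15] y:[15,16] z:[76/3,80/3] -> miss, prune
  N8 x:[1,15] y:[21,24] z:[92/3,35] -> miss, prune
  N10 x:[23,28] y:[29/2,20] z:[29,32] -> miss, prune

Visited [0, 6, 3, 4, 7, 8, 10]. Tests: 7 box, 1 leaf. Nearest: P3.

== RESULT ==
1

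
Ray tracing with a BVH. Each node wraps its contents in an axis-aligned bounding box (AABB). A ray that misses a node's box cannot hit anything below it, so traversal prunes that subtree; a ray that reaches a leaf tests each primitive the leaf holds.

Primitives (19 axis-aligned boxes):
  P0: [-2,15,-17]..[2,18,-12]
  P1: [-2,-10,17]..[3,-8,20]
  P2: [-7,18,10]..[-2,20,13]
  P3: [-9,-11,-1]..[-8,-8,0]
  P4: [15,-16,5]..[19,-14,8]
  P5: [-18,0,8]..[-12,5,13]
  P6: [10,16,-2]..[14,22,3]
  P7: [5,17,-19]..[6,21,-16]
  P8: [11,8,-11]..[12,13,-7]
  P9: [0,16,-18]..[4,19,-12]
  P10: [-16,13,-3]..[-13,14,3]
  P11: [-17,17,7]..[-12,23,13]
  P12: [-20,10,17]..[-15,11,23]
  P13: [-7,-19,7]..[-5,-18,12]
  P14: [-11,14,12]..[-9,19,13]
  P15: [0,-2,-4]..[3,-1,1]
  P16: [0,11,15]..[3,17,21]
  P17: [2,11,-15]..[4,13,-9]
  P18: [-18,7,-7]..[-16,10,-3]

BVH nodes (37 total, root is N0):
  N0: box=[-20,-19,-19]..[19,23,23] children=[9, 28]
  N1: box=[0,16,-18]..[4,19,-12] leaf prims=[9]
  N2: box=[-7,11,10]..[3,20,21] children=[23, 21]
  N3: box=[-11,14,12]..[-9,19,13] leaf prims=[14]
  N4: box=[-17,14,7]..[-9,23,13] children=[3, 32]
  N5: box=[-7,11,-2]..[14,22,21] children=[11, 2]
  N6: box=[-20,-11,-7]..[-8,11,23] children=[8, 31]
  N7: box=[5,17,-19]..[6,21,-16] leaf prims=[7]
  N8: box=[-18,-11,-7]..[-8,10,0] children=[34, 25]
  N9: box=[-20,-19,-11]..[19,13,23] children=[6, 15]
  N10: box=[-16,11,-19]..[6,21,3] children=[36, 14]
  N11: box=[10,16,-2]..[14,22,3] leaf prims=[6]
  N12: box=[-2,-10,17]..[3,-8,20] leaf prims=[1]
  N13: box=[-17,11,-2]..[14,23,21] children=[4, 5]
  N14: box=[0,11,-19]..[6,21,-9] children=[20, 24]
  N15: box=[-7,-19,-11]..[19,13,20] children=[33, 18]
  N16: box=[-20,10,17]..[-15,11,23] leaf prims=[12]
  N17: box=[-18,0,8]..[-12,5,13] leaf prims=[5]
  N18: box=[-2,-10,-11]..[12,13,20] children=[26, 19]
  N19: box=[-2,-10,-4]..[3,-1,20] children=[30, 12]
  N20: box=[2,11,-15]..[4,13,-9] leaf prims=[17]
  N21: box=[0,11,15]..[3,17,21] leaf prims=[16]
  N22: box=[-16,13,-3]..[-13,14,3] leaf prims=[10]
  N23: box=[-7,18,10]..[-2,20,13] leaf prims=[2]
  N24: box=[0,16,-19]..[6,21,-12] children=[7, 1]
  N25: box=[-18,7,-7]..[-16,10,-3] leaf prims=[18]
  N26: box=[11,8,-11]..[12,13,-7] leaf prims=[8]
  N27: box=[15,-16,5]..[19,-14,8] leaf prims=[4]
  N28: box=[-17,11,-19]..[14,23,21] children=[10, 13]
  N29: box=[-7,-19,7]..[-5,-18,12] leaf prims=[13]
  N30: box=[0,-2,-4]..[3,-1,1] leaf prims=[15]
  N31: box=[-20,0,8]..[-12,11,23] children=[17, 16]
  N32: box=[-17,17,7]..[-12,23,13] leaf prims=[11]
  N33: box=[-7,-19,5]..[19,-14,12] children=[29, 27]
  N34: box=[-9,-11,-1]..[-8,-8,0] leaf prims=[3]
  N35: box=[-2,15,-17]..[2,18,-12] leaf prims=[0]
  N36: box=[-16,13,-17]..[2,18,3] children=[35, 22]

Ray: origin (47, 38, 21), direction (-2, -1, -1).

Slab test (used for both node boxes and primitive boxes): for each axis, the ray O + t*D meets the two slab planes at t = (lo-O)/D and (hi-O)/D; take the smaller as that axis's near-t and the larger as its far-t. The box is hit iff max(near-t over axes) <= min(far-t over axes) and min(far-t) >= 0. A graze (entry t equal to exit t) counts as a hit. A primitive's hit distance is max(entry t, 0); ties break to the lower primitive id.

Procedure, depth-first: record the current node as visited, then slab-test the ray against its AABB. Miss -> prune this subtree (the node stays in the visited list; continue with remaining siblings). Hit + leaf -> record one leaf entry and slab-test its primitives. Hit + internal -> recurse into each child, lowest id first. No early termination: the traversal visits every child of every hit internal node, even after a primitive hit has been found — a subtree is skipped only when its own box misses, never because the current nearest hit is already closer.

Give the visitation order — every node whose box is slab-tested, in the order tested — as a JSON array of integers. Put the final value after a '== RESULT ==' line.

Walk:
N0 x:[14,67/2] y:[15,57] z:[-2,40] -> hit [15,67/2], descend [9, 28]
  N9 x:[14,67/2] y:[25,57] z:[-2,32] -> hit [25,32], descend [6, 15]
    N6 x:[55/2,67/2] y:[27,49] z:[-2,28] -> hit [55/2,28], descend [8, 31]
      N8 x:[55/2,65/2] y:[28,49] z:[21,28] -> hit [28,28], descend [25, 34]
        N25 x:[63/2,65/2] y:[28,31] z:[24,28] -> miss, prune
        N34 x:[55/2,28] y:[46,49] z:[21,22] -> miss, prune
      N31 x:[59/2,67/2] y:[27,38] z:[-2,13] -> miss, prune
    N15 x:[14,27] y:[25,57] z:[1,32] -> hit [25,27], descend [18, 33]
      N18 x:[35/2,49/2] y:[25,48] z:[1,32] -> miss, prune
      N33 x:[14,27] y:[52,57] z:[9,16] -> miss, prune
  N28 x:[33/2,32] y:[15,27] z:[0,40] -> hit [33/2,27], descend [10, 13]
    N10 x:[41/2,63/2] y:[17,27] z:[18,40] -> hit [41/2,27], descend [14, 36]
      N14 x:[41/2,47/2] y:[17,27] z:[30,40] -> miss, prune
      N36 x:[45/2,63/2] y:[20,25] z:[18,38] -> hit [45/2,25], descend [22, 35]
        N22 x:[30,63/2] y:[24,25] z:[18,24] -> miss, prune
        N35 x:[45/2,49/2] y:[20,23] z:[33,38] -> miss, prune
    N13 x:[33/2,32] y:[15,27] z:[0,23] -> hit [33/2,23], descend [4, 5]
      N4 x:[28,32] y:[15,24] z:[8,14] -> miss, prune
      N5 x:[33/2,27] y:[16,27] z:[0,23] -> hit [33/2,23], descend [2, 11]
        N2 x:[22,27] y:[18,27] z:[0,11] -> miss, prune
        N11 x:[33/2,37/2] y:[16,22] z:[18,23] -> hit [18,37/2] leaf, test {P6@t=18}

21 AABB tests over nodes [0, 9, 6, 8, 25, 34, 31, 15, 18, 33, 28, 10, 14, 36, 22, 35, 13, 4, 5, 2, 11]; 1 leaf entered; closest P6.

== RESULT ==
[0, 9, 6, 8, 25, 34, 31, 15, 18, 33, 28, 10, 14, 36, 22, 35, 13, 4, 5, 2, 11]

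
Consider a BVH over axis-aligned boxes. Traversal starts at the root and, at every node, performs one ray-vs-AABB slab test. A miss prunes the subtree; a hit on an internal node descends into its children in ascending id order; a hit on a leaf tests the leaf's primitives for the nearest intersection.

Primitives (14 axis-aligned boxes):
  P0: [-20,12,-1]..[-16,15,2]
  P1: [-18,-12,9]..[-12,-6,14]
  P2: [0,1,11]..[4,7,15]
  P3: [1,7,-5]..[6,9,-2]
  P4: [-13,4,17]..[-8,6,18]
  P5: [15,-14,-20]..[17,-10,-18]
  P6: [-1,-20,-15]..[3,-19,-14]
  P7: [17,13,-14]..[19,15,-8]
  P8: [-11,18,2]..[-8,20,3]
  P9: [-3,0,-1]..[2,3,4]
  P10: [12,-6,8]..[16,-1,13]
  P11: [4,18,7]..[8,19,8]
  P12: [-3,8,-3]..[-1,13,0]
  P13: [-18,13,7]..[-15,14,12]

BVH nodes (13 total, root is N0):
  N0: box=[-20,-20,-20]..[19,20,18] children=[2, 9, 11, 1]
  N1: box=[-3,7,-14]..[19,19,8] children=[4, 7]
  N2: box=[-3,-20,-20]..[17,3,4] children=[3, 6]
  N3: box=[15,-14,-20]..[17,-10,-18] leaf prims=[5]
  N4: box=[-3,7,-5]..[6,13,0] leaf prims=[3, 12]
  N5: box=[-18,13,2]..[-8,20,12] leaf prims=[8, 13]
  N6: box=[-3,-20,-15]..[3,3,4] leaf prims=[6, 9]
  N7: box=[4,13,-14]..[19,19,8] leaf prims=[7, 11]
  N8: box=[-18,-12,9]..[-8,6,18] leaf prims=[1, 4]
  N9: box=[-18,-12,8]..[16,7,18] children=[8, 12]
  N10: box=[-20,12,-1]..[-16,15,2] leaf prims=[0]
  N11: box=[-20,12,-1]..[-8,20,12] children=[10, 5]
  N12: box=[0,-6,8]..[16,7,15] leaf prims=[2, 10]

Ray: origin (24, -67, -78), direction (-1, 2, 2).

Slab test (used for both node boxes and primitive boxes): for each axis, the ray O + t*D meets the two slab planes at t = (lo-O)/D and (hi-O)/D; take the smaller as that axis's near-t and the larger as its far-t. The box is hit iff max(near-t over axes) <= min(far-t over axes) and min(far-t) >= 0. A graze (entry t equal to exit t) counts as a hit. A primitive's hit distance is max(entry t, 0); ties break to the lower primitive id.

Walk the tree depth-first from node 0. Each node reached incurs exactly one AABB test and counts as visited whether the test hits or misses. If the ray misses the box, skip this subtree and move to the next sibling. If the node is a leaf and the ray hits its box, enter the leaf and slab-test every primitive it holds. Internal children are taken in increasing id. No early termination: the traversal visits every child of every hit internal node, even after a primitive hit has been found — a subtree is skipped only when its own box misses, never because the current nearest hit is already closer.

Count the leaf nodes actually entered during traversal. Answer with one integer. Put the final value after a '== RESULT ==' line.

Traverse from the root:
N0 x:[5,44] y:[47/2,87/2] z:[29,48] -> hit [29,87/2], descend [1, 2, 9, 11]
  N1 x:[5,27] y:[37,43] z:[32,43] -> miss, prune
  N2 x:[7,27] y:[47/2,35] z:[29,41] -> miss, prune
  N9 x:[8,42] y:[55/2,37] z:[43,48] -> miss, prune
  N11 x:[32,44] y:[79/2,87/2] z:[77/2,45] -> hit [79/2,87/2], descend [5, 10]
    N5 x:[32,42] y:[40,87/2] z:[40,45] -> hit [40,42] leaf, test {P8(miss), P13(miss)}
    N10 x:[40,44] y:[79/2,41] z:[77/2,40] -> hit [40,40] leaf, test {P0@t=40}

Visited [0, 1, 2, 9, 11, 5, 10]. Tests: 7 box, 2 leaf. Nearest: P0.

== RESULT ==
2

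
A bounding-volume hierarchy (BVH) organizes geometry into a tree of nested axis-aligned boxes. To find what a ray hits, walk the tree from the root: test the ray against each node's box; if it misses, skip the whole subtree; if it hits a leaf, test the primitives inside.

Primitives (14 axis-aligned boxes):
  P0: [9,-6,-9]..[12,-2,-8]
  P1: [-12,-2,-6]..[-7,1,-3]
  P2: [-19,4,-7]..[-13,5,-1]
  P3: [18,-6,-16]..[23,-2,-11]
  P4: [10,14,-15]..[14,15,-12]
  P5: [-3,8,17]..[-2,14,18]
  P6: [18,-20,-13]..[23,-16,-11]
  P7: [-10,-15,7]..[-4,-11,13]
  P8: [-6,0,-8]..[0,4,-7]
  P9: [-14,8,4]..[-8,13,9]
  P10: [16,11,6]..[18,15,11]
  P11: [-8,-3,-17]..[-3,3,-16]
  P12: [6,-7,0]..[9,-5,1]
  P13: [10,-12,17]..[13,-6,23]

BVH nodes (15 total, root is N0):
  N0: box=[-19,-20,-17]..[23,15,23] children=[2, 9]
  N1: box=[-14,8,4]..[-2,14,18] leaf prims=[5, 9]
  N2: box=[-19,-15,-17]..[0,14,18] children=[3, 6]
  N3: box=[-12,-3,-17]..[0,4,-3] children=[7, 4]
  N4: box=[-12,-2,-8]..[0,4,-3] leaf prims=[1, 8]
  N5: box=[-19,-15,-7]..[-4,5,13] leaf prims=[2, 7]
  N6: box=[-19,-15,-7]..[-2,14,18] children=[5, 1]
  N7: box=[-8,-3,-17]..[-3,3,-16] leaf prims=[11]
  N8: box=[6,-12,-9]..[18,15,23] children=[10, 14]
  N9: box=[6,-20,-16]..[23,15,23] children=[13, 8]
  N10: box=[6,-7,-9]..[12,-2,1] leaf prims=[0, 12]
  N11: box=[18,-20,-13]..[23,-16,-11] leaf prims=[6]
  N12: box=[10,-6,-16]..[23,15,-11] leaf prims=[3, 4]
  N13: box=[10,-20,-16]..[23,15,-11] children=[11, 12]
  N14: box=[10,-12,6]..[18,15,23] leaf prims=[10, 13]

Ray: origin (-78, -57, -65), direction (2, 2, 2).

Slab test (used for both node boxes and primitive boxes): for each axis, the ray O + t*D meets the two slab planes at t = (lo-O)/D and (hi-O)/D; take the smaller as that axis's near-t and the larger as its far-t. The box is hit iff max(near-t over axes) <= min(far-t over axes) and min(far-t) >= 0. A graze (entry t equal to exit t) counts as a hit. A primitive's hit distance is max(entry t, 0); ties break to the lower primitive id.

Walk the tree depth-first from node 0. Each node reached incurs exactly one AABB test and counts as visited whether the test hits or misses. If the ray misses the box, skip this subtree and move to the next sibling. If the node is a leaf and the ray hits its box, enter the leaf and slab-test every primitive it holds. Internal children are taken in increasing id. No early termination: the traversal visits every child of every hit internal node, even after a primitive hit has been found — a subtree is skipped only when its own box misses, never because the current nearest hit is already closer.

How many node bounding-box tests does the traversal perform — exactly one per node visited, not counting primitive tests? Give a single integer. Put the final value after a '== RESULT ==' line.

Traverse from the root:
N0 x:[59/2,101/2] y:[37/2,36] z:[24,44] -> hit [59/2,36], descend [2, 9]
  N2 x:[59/2,39] y:[21,71/2] z:[24,83/2] -> hit [59/2,71/2], descend [3, 6]
    N3 x:[33,39] y:[27,61/2] z:[24,31] -> miss, prune
    N6 x:[59/2,38] y:[21,71/2] z:[29,83/2] -> hit [59/2,71/2], descend [1, 5]
      N1 x:[32,38] y:[65/2,71/2] z:[69/2,83/2] -> hit [69/2,71/2] leaf, test {P5(miss), P9@t=69/2}
      N5 x:[59/2,37] y:[21,31] z:[29,39] -> hit [59/2,31] leaf, test {P2@t=61/2, P7(miss)}
  N9 x:[42,101/2] y:[37/2,36] z:[49/2,44] -> miss, prune

7 AABB tests over nodes [0, 2, 3, 6, 1, 5, 9]; 2 leaves entered; closest P2.

== RESULT ==
7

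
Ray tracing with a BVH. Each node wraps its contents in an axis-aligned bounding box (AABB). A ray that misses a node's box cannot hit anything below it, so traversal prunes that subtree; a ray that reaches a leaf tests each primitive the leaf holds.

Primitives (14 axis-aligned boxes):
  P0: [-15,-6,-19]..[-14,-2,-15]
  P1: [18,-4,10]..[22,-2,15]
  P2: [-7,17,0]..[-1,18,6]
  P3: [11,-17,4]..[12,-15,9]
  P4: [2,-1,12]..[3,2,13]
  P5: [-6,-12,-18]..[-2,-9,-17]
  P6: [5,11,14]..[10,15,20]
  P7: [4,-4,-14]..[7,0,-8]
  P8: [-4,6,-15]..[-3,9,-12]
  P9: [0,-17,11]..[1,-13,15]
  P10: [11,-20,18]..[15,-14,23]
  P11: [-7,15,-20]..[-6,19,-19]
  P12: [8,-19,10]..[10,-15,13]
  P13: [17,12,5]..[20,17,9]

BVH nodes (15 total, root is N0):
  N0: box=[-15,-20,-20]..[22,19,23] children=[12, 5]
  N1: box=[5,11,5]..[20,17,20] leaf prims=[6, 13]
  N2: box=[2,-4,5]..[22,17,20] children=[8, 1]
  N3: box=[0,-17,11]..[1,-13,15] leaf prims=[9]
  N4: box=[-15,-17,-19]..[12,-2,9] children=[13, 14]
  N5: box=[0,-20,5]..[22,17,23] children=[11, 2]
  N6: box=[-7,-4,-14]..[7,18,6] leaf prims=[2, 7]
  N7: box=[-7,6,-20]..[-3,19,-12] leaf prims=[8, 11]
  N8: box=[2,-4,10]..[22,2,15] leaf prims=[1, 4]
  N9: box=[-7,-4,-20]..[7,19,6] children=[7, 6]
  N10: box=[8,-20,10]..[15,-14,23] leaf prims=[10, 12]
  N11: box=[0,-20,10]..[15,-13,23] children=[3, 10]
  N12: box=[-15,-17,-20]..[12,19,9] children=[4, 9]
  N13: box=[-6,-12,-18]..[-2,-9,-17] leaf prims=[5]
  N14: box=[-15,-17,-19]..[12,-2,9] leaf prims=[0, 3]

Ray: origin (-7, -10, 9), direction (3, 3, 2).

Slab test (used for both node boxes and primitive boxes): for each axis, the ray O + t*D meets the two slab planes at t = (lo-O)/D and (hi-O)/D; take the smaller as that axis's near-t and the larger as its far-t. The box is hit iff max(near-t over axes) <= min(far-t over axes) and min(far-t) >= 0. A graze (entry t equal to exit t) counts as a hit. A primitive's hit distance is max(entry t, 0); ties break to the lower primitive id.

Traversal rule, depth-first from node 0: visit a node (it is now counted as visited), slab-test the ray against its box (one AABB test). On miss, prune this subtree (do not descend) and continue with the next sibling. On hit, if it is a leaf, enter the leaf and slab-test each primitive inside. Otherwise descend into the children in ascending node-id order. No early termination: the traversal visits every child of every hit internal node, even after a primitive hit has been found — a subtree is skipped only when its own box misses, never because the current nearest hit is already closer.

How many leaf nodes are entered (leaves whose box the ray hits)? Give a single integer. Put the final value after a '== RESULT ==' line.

Walk:
N0 x:[-8/3,29/3] y:[-10/3,29/3] z:[-29/2,7] -> hit [-8/3,7], descend [5, 12]
  N5 x:[7/3,29/3] y:[-10/3,9] z:[-2,7] -> hit [7/3,7], descend [2, 11]
    N2 x:[3,29/3] y:[2,9] z:[-2,11/2] -> hit [3,11/2], descend [1, 8]
      N1 x:[4,9] y:[7,9] z:[-2,11/2] -> miss, prune
      N8 x:[3,29/3] y:[2,4] z:[1/2,3] -> hit [3,3] leaf, test {P1(miss), P4(miss)}
    N11 x:[7/3,22/3] y:[-10/3,-1] z:[1/2,7] -> miss, prune
  N12 x:[-8/3,19/3] y:[-7/3,29/3] z:[-29/2,0] -> hit [-7/3,0], descend [4, 9]
    N4 x:[-8/3,19/3] y:[-7/3,8/3] z:[-14,0] -> hit [-7/3,0], descend [13, 14]
      N13 x:[1/3,5/3] y:[-2/3,1/3] z:[-27/2,-13] -> miss, prune
      N14 x:[-8/3,19/3] y:[-7/3,8/3] z:[-14,0] -> hit [-7/3,0] leaf, test {P0(miss), P3(miss)}
    N9 x:[0,14/3] y:[2,29/3] z:[-29/2,-3/2] -> miss, prune

11 AABB tests over nodes [0, 5, 2, 1, 8, 11, 12, 4, 13, 14, 9]; 2 leaves entered; closest miss.

== RESULT ==
2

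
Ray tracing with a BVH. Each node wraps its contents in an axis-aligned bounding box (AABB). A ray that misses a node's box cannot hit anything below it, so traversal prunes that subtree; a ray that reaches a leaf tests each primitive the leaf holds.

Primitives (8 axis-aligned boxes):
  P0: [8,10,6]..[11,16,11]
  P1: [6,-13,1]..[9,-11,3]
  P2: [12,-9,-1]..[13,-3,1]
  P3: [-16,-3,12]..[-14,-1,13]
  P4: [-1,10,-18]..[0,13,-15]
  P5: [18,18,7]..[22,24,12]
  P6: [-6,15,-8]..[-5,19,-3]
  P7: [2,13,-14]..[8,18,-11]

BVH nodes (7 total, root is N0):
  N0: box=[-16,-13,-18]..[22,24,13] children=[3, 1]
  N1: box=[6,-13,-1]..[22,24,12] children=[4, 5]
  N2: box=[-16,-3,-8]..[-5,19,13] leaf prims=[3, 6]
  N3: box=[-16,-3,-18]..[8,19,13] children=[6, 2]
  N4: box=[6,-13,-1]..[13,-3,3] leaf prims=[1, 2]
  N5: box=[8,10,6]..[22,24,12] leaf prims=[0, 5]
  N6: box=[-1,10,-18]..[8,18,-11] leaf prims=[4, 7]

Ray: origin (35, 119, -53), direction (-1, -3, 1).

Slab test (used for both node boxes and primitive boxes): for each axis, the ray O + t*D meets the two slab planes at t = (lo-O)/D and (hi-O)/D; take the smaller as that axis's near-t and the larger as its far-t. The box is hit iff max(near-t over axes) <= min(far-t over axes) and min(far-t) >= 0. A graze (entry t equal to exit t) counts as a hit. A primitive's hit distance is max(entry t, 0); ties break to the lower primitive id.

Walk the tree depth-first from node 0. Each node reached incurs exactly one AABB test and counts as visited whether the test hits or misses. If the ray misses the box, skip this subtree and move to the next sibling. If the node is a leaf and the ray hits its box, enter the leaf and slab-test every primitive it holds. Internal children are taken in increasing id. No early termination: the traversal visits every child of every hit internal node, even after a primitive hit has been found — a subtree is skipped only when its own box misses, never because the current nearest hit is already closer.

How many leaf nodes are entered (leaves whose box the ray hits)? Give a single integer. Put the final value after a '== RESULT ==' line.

Walk:
N0 x:[13,51] y:[95/3,44] z:[35,66] -> hit [35,44], descend [1, 3]
  N1 x:[13,29] y:[95/3,44] z:[52,65] -> miss, prune
  N3 x:[27,51] y:[100/3,122/3] z:[35,66] -> hit [35,122/3], descend [2, 6]
    N2 x:[40,51] y:[100/3,122/3] z:[45,66] -> miss, prune
    N6 x:[27,36] y:[101/3,109/3] z:[35,42] -> hit [35,36] leaf, test {P4@t=106/3, P7(miss)}

Visited [0, 1, 3, 2, 6]. Tests: 5 box, 1 leaf. Nearest: P4.

== RESULT ==
1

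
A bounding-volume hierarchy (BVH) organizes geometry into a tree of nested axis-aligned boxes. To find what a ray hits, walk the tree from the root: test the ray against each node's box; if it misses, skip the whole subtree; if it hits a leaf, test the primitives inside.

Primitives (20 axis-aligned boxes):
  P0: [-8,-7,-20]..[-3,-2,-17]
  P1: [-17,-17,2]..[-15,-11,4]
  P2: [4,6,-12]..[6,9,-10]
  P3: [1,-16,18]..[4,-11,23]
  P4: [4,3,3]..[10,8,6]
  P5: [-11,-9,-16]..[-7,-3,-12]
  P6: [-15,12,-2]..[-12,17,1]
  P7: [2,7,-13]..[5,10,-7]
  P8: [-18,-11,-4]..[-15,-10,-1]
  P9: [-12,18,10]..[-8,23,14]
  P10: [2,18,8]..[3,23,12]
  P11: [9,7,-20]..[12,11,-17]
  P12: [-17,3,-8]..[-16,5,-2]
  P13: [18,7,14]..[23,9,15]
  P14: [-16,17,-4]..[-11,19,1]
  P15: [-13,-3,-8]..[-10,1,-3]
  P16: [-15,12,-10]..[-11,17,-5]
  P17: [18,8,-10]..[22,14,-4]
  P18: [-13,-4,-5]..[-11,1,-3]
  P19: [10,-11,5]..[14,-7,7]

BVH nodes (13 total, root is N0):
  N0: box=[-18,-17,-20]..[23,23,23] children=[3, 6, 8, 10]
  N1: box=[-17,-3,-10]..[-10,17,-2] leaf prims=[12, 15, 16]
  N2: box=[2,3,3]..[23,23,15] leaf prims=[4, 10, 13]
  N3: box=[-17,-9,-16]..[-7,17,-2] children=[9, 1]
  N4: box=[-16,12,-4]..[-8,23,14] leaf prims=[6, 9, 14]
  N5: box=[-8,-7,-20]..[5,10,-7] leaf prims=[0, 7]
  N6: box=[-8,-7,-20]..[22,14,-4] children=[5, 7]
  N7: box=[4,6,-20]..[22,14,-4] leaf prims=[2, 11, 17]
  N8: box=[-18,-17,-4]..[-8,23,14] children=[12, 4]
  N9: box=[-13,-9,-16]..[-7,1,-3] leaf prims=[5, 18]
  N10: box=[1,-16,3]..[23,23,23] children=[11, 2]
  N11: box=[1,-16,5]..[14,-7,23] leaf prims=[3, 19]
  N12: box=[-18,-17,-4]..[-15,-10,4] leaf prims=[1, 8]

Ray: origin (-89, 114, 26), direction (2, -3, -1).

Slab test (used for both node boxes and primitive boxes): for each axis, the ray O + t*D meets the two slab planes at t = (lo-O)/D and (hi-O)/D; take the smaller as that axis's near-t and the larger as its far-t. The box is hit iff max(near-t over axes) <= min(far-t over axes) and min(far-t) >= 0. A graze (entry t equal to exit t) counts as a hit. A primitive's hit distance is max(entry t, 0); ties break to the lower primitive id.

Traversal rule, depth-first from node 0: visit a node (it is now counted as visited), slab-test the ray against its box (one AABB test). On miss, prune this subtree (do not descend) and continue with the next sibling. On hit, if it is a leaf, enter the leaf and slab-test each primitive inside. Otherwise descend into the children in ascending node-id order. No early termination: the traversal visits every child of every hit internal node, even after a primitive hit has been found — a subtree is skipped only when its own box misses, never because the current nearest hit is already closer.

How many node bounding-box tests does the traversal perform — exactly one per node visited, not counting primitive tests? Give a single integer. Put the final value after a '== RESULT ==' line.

Traverse from the root:
N0 x:[71/2,56] y:[91/3,131/3] z:[3,46] -> hit [71/2,131/3], descend [3, 6, 8, 10]
  N3 x:[36,41] y:[97/3,41] z:[28,42] -> hit [36,41], descend [1, 9]
    N1 x:[36,79/2] y:[97/3,39] z:[28,36] -> hit [36,36] leaf, test {P12(miss), P15(miss), P16(miss)}
    N9 x:[38,41] y:[113/3,41] z:[29,42] -> hit [38,41] leaf, test {P5@t=39, P18(miss)}
  N6 x:[81/2,111/2] y:[100/3,121/3] z:[30,46] -> miss, prune
  N8 x:[71/2,81/2] y:[91/3,131/3] z:[12,30] -> miss, prune
  N10 x:[45,56] y:[91/3,130/3] z:[3,23] -> miss, prune

Visited [0, 3, 1, 9, 6, 8, 10]. Tests: 7 box, 2 leaf. Nearest: P5.

== RESULT ==
7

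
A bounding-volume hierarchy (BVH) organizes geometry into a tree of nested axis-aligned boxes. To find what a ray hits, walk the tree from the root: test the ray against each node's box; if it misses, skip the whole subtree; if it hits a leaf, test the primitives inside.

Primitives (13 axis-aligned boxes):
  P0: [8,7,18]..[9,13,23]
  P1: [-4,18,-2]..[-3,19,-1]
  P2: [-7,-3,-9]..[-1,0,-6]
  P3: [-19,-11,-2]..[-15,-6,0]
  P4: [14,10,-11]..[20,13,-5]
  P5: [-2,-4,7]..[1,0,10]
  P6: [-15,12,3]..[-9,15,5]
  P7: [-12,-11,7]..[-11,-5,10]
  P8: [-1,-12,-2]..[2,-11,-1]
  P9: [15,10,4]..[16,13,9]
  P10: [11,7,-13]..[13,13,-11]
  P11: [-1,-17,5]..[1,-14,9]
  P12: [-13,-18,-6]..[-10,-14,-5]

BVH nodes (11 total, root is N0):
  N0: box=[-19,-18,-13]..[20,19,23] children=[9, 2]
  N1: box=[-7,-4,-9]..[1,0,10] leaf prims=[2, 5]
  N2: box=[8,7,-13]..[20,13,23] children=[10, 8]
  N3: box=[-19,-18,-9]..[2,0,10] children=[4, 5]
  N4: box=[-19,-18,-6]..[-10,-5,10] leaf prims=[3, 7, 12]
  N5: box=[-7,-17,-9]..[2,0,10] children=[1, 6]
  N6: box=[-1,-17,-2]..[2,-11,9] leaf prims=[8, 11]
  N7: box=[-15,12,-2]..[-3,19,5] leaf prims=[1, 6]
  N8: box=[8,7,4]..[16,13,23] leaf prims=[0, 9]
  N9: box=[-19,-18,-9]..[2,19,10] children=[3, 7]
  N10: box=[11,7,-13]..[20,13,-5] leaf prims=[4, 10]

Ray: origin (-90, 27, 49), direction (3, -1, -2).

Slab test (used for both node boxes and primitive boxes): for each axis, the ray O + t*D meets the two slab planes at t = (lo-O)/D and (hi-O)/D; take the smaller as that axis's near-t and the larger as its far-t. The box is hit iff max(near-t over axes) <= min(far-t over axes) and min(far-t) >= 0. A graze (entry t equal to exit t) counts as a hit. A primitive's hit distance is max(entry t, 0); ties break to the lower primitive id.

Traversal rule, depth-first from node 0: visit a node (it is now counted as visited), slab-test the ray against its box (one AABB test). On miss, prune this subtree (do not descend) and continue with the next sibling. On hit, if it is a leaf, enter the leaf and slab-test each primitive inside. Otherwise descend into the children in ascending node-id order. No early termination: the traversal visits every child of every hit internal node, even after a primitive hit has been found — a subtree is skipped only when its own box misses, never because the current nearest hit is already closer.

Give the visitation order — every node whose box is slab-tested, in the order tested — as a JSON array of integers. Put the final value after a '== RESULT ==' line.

Trace the traversal:
N0 x:[71/3,110/3] y:[8,45] z:[13,31] -> hit [71/3,31], descend [2, 9]
  N2 x:[98/3,110/3] y:[14,20] z:[13,31] -> miss, prune
  N9 x:[71/3,92/3] y:[8,45] z:[39/2,29] -> hit [71/3,29], descend [3, 7]
    N3 x:[71/3,92/3] y:[27,45] z:[39/2,29] -> hit [27,29], descend [4, 5]
      N4 x:[71/3,80/3] y:[32,45] z:[39/2,55/2] -> miss, prune
      N5 x:[83/3,92/3] y:[27,44] z:[39/2,29] -> hit [83/3,29], descend [1, 6]
        N1 x:[83/3,91/3] y:[27,31] z:[39/2,29] -> hit [83/3,29] leaf, test {P2@t=83/3, P5(miss)}
        N6 x:[89/3,92/3] y:[38,44] z:[20,51/2] -> miss, prune
    N7 x:[25,29] y:[8,15] z:[22,51/2] -> miss, prune

Visited [0, 2, 9, 3, 4, 5, 1, 6, 7]. Tests: 9 box, 1 leaf. Nearest: P2.

== RESULT ==
[0, 2, 9, 3, 4, 5, 1, 6, 7]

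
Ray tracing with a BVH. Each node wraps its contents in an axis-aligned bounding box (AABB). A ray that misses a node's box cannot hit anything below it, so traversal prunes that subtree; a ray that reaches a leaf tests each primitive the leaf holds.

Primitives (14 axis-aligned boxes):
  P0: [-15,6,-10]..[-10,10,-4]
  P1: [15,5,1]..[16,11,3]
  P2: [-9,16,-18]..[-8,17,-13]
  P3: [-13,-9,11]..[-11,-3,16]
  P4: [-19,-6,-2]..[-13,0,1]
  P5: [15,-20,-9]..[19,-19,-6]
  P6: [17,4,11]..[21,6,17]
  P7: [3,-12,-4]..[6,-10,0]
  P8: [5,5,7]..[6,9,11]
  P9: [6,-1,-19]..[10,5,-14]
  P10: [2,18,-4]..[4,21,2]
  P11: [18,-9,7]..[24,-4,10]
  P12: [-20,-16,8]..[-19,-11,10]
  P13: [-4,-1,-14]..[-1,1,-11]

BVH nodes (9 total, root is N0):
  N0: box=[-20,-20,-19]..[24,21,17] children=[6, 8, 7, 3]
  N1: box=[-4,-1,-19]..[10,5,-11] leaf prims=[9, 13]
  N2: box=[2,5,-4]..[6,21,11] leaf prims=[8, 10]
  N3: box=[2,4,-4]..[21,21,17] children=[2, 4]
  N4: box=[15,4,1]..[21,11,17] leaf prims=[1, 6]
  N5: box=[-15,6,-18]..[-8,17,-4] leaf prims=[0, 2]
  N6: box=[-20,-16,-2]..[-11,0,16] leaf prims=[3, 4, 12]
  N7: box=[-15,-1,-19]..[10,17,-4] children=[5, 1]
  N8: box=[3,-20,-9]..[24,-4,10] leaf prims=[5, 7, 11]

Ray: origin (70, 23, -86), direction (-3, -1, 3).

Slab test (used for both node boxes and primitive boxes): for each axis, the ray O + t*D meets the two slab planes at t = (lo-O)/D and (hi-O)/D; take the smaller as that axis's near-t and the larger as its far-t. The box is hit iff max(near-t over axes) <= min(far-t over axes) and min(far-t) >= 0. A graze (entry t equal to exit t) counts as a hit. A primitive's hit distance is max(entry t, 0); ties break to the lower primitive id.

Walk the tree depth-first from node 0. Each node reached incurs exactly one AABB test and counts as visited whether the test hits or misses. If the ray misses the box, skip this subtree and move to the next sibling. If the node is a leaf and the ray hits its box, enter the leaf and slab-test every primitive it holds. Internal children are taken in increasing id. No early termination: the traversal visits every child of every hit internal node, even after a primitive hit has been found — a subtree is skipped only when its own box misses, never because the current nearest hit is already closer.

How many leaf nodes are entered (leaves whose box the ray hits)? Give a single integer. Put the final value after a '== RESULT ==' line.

Trace the traversal:
N0 x:[46/3,30] y:[2,43] z:[67/3,103/3] -> hit [67/3,30], descend [3, 6, 7, 8]
  N3 x:[49/3,68/3] y:[2,19] z:[82/3,103/3] -> miss, prune
  N6 x:[27,30] y:[23,39] z:[28,34] -> hit [28,30] leaf, test {P3(miss), P4@t=28, P12(miss)}
  N7 x:[20,85/3] y:[6,24] z:[67/3,82/3] -> hit [67/3,24], descend [1, 5]
    N1 x:[20,74/3] y:[18,24] z:[67/3,25] -> hit [67/3,24] leaf, test {P9(miss), P13@t=24}
    N5 x:[26,85/3] y:[6,17] z:[68/3,82/3] -> miss, prune
  N8 x:[46/3,67/3] y:[27,43] z:[77/3,32] -> miss, prune

Visited [0, 3, 6, 7, 1, 5, 8]. Tests: 7 box, 2 leaf. Nearest: P13.

== RESULT ==
2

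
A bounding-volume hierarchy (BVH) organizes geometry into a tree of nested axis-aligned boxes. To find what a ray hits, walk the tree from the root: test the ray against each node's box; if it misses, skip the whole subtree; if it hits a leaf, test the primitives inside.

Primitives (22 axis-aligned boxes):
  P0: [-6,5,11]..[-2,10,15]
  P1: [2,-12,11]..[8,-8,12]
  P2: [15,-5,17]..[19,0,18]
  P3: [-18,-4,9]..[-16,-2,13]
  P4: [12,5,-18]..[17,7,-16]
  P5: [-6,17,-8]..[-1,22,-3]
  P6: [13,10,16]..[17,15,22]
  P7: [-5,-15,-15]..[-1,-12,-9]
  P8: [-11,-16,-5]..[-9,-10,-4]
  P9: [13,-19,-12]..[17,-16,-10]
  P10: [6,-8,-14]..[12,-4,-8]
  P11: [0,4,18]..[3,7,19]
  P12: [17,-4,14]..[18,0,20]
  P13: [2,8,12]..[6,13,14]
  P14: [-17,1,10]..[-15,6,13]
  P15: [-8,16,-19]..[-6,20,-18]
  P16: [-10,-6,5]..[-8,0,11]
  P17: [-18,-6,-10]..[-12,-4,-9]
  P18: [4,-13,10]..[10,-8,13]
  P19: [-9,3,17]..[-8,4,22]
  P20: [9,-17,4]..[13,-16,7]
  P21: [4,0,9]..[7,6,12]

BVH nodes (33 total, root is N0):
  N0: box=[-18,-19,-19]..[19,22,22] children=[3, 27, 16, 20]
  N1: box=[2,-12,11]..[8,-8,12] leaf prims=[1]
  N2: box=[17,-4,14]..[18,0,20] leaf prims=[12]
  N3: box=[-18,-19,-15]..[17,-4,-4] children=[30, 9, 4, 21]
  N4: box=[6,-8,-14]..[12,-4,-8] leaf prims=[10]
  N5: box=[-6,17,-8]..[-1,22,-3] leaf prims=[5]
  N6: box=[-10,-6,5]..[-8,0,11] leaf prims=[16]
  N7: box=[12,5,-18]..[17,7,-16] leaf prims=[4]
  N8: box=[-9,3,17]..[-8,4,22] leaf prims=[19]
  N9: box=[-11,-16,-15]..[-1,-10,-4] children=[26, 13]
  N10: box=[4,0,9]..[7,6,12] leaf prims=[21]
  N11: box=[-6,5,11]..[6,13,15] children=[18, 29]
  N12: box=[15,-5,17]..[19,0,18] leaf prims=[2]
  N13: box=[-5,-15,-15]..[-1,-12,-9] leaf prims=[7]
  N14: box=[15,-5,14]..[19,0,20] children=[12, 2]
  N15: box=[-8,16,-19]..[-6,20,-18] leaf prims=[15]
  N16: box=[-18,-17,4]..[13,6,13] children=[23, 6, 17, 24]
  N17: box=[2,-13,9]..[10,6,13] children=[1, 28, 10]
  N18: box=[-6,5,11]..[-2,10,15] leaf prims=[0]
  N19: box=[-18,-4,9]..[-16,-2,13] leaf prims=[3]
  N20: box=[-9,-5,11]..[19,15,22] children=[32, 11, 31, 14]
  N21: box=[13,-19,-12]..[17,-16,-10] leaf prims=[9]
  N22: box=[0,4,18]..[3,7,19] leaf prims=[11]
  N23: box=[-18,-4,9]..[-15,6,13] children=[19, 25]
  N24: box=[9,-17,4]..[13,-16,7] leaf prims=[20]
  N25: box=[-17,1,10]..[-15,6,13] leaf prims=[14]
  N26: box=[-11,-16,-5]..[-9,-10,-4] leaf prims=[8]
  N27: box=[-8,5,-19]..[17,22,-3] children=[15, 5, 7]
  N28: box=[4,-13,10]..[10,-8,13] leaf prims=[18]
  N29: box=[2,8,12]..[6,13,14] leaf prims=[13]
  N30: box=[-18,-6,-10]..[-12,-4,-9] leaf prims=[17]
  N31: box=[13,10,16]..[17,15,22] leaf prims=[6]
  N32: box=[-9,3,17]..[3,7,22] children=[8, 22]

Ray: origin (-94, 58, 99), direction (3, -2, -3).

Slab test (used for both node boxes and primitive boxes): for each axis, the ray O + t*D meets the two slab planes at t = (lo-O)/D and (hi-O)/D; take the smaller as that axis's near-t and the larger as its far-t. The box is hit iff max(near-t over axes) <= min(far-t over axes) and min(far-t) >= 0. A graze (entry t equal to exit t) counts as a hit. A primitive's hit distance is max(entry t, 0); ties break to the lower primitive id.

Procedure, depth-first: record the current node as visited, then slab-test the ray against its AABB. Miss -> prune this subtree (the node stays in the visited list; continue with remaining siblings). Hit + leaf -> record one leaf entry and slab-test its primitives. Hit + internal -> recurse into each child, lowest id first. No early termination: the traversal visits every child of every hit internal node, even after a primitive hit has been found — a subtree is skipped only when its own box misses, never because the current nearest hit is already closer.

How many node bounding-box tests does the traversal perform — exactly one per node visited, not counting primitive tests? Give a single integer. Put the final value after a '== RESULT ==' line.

Traverse from the root:
N0 x:[76/3,113/3] y:[18,77/2] z:[77/3,118/3] -> hit [77/3,113/3], descend [3, 16, 20, 27]
  N3 x:[76/3,37] y:[31,77/2] z:[103/3,38] -> hit [103/3,37], descend [4, 9, 21, 30]
    N4 x:[100/3,106/3] y:[31,33] z:[107/3,113/3] -> miss, prune
    N9 x:[83/3,31] y:[34,37] z:[103/3,38] -> miss, prune
    N21 x:[107/3,37] y:[37,77/2] z:[109/3,37] -> hit [37,37] leaf, test {P9@t=37}
    N30 x:[76/3,82/3] y:[31,32] z:[36,109/3] -> miss, prune
  N16 x:[76/3,107/3] y:[26,75/2] z:[86/3,95/3] -> hit [86/3,95/3], descend [6, 17, 23, 24]
    N6 x:[28,86/3] y:[29,32] z:[88/3,94/3] -> miss, prune
    N17 x:[32,104/3] y:[26,71/2] z:[86/3,30] -> miss, prune
    N23 x:[76/3,79/3] y:[26,31] z:[86/3,30] -> miss, prune
    N24 x:[103/3,107/3] y:[37,75/2] z:[92/3,95/3] -> miss, prune
  N20 x:[85/3,113/3] y:[43/2,63/2] z:[77/3,88/3] -> hit [85/3,88/3], descend [11, 14, 31, 32]
    N11 x:[88/3,100/3] y:[45/2,53/2] z:[28,88/3] -> miss, prune
    N14 x:[109/3,113/3] y:[29,63/2] z:[79/3,85/3] -> miss, prune
    N31 x:[107/3,37] y:[43/2,24] z:[77/3,83/3] -> miss, prune
    N32 x:[85/3,97/3] y:[51/2,55/2] z:[77/3,82/3] -> miss, prune
  N27 x:[86/3,37] y:[18,53/2] z:[34,118/3] -> miss, prune

Visited [0, 3, 4, 9, 21, 30, 16, 6, 17, 23, 24, 20, 11, 14, 31, 32, 27]. Tests: 17 box, 1 leaf. Nearest: P9.

== RESULT ==
17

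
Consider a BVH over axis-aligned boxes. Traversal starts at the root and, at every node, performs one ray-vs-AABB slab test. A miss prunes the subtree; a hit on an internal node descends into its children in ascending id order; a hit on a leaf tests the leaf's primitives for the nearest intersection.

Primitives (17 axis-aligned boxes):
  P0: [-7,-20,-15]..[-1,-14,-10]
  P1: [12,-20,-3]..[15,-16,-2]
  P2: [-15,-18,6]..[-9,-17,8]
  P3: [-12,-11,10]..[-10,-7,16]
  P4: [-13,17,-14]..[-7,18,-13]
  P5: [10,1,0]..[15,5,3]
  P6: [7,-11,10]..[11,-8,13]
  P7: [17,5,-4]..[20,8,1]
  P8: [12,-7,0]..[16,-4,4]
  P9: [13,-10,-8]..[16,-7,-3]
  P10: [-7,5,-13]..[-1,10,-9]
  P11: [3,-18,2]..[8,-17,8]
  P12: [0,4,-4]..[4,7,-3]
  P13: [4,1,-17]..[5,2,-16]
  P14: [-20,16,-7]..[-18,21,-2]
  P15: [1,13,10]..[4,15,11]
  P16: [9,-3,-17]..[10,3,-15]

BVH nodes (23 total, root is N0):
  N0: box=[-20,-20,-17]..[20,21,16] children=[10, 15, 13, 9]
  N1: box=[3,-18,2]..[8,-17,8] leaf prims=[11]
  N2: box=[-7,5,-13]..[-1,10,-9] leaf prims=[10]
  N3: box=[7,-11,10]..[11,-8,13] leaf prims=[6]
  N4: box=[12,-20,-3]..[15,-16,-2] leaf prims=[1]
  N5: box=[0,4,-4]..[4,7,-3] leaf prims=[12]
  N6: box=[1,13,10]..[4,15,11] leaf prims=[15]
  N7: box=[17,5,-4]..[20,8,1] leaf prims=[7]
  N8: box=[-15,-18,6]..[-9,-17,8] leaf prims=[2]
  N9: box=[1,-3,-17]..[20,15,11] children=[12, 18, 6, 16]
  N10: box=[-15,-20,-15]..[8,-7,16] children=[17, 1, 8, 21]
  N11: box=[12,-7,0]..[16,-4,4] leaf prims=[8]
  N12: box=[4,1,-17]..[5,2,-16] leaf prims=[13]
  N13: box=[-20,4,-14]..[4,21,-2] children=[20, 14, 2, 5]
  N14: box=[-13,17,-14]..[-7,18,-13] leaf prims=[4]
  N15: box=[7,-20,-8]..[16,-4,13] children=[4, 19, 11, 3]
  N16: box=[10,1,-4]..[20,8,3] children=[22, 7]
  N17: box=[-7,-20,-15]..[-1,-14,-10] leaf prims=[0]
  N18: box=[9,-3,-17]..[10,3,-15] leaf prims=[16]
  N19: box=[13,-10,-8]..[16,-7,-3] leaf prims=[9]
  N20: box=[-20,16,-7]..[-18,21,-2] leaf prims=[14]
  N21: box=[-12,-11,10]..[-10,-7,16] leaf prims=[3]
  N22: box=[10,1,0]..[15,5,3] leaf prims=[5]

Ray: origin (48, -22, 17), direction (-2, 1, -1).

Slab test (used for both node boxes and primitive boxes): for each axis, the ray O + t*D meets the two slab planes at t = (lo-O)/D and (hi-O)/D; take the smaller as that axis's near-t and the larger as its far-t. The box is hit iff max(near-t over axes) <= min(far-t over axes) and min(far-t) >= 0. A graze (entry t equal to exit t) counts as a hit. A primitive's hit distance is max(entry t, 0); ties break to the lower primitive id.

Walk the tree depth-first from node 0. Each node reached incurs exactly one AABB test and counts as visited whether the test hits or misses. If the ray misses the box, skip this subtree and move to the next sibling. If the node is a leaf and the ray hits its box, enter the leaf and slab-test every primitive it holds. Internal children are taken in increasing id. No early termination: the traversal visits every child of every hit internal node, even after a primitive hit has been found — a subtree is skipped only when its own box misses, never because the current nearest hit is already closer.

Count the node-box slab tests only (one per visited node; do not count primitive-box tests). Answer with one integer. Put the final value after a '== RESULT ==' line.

Traverse from the root:
N0 x:[14,34] y:[2,43] z:[1,34] -> hit [14,34], descend [9, 10, 13, 15]
  N9 x:[14,47/2] y:[19,37] z:[6,34] -> hit [19,47/2], descend [6, 12, 16, 18]
    N6 x:[22,47/2] y:[35,37] z:[6,7] -> miss, prune
    N12 x:[43/2,22] y:[23,24] z:[33,34] -> miss, prune
    N16 x:[14,19] y:[23,30] z:[14,21] -> miss, prune
    N18 x:[19,39/2] y:[19,25] z:[32,34] -> miss, prune
  N10 x:[20,63/2] y:[2,15] z:[1,32] -> miss, prune
  N13 x:[22,34] y:[26,43] z:[19,31] -> hit [26,31], descend [2, 5, 14, 20]
    N2 x:[49/2,55/2] y:[27,32] z:[26,30] -> hit [27,55/2] leaf, test {P10@t=27}
    N5 x:[22,24] y:[26,29] z:[20,21] -> miss, prune
    N14 x:[55/2,61/2] y:[39,40] z:[30,31] -> miss, prune
    N20 x:[33,34] y:[38,43] z:[19,24] -> miss, prune
  N15 x:[16,41/2] y:[2,18] z:[4,25] -> hit [16,18], descend [3, 4, 11, 19]
    N3 x:[37/2,41/2] y:[11,14] z:[4,7] -> miss, prune
    N4 x:[33/2,18] y:[2,6] z:[19,20] -> miss, prune
    N11 x:[16,18] y:[15,18] z:[13,17] -> hit [16,17] leaf, test {P8@t=16}
    N19 x:[16,35/2] y:[12,15] z:[20,25] -> miss, prune

Visited [0, 9, 6, 12, 16, 18, 10, 13, 2, 5, 14, 20, 15, 3, 4, 11, 19]. Tests: 17 box, 2 leaf. Nearest: P8.

== RESULT ==
17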